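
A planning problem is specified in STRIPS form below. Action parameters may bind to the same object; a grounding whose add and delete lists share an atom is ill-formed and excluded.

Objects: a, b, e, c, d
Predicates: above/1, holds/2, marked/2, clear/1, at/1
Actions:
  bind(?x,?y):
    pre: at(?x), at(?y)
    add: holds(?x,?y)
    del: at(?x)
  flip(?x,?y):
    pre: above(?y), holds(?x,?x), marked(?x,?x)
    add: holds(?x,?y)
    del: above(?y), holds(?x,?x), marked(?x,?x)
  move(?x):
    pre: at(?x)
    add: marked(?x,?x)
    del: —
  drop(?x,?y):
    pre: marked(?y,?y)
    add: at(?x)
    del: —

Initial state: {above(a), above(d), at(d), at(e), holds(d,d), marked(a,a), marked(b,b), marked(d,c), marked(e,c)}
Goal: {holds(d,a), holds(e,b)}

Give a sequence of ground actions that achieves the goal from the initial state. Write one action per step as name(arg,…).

1. move(d)  →  {above(a), above(d), at(d), at(e), holds(d,d), marked(a,a), marked(b,b), marked(d,c), marked(d,d), marked(e,c)}
2. flip(d,a)  →  {above(d), at(d), at(e), holds(d,a), marked(a,a), marked(b,b), marked(d,c), marked(e,c)}
3. drop(b,a)  →  {above(d), at(b), at(d), at(e), holds(d,a), marked(a,a), marked(b,b), marked(d,c), marked(e,c)}
4. bind(e,b)  →  {above(d), at(b), at(d), holds(d,a), holds(e,b), marked(a,a), marked(b,b), marked(d,c), marked(e,c)}

move(d); flip(d,a); drop(b,a); bind(e,b)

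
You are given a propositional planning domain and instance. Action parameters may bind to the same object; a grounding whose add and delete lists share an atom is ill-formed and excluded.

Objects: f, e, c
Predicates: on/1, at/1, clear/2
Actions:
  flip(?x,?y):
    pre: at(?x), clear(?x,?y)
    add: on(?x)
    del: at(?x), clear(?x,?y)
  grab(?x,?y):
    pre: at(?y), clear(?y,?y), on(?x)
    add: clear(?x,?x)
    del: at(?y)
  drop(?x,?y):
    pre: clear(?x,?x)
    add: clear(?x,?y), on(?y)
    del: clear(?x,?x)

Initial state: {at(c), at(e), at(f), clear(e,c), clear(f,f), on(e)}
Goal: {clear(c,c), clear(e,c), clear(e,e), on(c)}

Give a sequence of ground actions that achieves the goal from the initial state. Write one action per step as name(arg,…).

grab(e,f); drop(f,c); grab(c,e)

1. grab(e,f)  →  {at(c), at(e), clear(e,c), clear(e,e), clear(f,f), on(e)}
2. drop(f,c)  →  {at(c), at(e), clear(e,c), clear(e,e), clear(f,c), on(c), on(e)}
3. grab(c,e)  →  {at(c), clear(c,c), clear(e,c), clear(e,e), clear(f,c), on(c), on(e)}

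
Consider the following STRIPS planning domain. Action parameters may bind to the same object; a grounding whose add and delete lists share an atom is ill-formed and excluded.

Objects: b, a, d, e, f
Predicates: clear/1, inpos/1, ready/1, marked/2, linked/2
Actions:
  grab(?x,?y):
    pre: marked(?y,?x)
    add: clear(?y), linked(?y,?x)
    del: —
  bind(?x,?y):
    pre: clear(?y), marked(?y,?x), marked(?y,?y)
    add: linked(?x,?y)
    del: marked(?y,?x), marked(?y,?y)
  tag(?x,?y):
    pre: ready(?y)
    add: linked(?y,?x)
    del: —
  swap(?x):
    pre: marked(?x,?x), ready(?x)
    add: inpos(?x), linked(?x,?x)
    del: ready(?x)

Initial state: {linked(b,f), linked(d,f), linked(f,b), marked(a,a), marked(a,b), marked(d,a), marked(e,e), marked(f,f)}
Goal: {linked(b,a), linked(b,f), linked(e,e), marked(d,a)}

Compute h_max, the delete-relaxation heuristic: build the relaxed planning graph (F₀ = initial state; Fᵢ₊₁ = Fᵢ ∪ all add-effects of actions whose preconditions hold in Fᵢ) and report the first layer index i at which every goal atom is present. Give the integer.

F0 = init (8 atoms)
F1 = F0 ∪ {clear(a), clear(d), clear(e), clear(f), linked(a,a), linked(a,b), linked(d,a), linked(e,e), linked(f,f)}  (17 atoms)
F2 = F1 ∪ {linked(b,a)}  (18 atoms)
goal ⊆ F2  ⇒  h_max = 2

2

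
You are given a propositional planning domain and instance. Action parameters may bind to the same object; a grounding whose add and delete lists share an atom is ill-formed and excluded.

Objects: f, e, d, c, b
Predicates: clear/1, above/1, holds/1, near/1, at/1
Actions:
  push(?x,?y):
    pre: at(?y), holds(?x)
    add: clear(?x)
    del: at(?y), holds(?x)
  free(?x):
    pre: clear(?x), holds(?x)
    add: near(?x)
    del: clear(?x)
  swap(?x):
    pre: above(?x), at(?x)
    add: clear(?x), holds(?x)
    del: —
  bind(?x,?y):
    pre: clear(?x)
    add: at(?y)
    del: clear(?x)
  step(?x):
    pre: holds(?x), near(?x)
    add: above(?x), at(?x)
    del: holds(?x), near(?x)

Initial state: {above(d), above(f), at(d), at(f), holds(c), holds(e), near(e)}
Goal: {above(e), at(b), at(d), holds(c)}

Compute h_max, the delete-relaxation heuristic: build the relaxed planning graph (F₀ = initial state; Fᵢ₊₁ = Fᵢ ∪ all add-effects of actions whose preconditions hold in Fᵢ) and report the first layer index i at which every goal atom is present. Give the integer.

F0 = init (7 atoms)
F1 = F0 ∪ {above(e), at(e), clear(c), clear(d), clear(e), clear(f), holds(d), holds(f)}  (15 atoms)
F2 = F1 ∪ {at(b), at(c), near(c), near(d), near(f)}  (20 atoms)
goal ⊆ F2  ⇒  h_max = 2

2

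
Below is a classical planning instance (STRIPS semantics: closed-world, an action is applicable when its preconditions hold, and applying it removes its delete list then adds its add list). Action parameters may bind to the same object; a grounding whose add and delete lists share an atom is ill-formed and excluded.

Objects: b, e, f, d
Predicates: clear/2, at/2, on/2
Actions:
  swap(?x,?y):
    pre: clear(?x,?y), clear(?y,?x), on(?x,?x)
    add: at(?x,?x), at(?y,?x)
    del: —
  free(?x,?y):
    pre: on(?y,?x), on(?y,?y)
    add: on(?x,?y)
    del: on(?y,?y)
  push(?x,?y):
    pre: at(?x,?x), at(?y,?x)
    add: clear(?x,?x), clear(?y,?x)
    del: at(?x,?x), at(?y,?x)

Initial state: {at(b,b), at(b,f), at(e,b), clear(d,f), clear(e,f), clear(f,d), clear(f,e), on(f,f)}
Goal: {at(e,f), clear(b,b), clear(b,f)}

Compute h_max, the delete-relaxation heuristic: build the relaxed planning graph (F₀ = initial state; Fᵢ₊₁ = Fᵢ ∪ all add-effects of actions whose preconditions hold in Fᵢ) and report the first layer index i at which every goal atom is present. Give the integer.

2

F0 = init (8 atoms)
F1 = F0 ∪ {at(d,f), at(e,f), at(f,f), clear(b,b), clear(e,b)}  (13 atoms)
F2 = F1 ∪ {clear(b,f), clear(f,f)}  (15 atoms)
goal ⊆ F2  ⇒  h_max = 2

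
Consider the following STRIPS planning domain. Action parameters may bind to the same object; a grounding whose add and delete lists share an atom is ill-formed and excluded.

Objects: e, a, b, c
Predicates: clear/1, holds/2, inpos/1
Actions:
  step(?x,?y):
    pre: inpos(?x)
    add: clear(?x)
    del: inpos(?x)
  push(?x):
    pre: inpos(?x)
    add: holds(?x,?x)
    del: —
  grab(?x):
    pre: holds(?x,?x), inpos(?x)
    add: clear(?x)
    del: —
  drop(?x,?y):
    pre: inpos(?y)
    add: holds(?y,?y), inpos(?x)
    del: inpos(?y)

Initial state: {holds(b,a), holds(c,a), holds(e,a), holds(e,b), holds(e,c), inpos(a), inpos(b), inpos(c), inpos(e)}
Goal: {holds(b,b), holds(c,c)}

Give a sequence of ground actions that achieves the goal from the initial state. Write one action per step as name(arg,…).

1. push(b)  →  {holds(b,a), holds(b,b), holds(c,a), holds(e,a), holds(e,b), holds(e,c), inpos(a), inpos(b), inpos(c), inpos(e)}
2. push(c)  →  {holds(b,a), holds(b,b), holds(c,a), holds(c,c), holds(e,a), holds(e,b), holds(e,c), inpos(a), inpos(b), inpos(c), inpos(e)}

push(b); push(c)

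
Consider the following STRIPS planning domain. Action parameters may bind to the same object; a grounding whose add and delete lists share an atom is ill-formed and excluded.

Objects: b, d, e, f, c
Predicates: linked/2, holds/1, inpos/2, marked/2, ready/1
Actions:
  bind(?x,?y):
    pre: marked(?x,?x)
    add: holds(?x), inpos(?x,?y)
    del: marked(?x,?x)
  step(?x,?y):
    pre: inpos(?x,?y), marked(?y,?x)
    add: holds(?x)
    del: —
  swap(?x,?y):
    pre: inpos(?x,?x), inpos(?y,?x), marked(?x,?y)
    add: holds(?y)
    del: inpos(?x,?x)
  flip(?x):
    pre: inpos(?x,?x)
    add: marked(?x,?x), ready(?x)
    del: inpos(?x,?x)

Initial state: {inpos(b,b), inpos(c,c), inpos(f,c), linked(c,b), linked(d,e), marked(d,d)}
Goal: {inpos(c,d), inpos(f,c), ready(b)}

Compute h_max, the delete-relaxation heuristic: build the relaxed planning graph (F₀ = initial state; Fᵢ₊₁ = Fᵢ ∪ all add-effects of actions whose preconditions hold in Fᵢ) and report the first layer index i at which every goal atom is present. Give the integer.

2

F0 = init (6 atoms)
F1 = F0 ∪ {holds(d), inpos(d,b), inpos(d,c), inpos(d,d), inpos(d,e), inpos(d,f), marked(b,b), marked(c,c), ready(b), ready(c)}  (16 atoms)
F2 = F1 ∪ {holds(b), holds(c), inpos(b,c), inpos(b,d), inpos(b,e), inpos(b,f), inpos(c,b), inpos(c,d), inpos(c,e), inpos(c,f), ready(d)}  (27 atoms)
goal ⊆ F2  ⇒  h_max = 2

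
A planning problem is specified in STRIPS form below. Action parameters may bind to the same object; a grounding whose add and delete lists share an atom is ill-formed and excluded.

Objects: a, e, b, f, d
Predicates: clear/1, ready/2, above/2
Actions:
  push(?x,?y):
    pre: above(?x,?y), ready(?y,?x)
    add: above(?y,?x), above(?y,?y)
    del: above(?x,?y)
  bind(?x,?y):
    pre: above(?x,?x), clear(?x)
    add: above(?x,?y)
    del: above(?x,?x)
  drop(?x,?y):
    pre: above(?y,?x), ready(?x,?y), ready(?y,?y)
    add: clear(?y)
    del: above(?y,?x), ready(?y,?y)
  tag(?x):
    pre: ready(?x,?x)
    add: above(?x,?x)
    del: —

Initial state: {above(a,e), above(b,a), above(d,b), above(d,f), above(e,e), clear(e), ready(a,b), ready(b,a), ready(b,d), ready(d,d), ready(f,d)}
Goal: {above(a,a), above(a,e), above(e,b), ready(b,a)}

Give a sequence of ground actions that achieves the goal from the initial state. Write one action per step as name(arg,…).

push(b,a); bind(e,b)

1. push(b,a)  →  {above(a,a), above(a,b), above(a,e), above(d,b), above(d,f), above(e,e), clear(e), ready(a,b), ready(b,a), ready(b,d), ready(d,d), ready(f,d)}
2. bind(e,b)  →  {above(a,a), above(a,b), above(a,e), above(d,b), above(d,f), above(e,b), clear(e), ready(a,b), ready(b,a), ready(b,d), ready(d,d), ready(f,d)}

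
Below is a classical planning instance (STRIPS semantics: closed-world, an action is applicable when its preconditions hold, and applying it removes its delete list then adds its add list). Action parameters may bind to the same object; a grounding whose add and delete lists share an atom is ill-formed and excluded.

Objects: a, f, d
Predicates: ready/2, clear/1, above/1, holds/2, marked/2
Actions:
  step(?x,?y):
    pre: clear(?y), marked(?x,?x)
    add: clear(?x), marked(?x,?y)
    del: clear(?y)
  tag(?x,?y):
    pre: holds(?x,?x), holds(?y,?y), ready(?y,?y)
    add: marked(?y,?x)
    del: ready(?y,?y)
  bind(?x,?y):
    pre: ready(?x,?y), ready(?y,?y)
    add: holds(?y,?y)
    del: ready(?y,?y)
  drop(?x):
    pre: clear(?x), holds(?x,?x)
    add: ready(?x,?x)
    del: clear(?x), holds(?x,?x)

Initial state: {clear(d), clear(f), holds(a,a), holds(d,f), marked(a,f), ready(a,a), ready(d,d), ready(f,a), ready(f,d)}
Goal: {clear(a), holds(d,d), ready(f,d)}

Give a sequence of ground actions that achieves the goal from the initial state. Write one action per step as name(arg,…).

1. tag(a,a)  →  {clear(d), clear(f), holds(a,a), holds(d,f), marked(a,a), marked(a,f), ready(d,d), ready(f,a), ready(f,d)}
2. step(a,f)  →  {clear(a), clear(d), holds(a,a), holds(d,f), marked(a,a), marked(a,f), ready(d,d), ready(f,a), ready(f,d)}
3. bind(f,d)  →  {clear(a), clear(d), holds(a,a), holds(d,d), holds(d,f), marked(a,a), marked(a,f), ready(f,a), ready(f,d)}

tag(a,a); step(a,f); bind(f,d)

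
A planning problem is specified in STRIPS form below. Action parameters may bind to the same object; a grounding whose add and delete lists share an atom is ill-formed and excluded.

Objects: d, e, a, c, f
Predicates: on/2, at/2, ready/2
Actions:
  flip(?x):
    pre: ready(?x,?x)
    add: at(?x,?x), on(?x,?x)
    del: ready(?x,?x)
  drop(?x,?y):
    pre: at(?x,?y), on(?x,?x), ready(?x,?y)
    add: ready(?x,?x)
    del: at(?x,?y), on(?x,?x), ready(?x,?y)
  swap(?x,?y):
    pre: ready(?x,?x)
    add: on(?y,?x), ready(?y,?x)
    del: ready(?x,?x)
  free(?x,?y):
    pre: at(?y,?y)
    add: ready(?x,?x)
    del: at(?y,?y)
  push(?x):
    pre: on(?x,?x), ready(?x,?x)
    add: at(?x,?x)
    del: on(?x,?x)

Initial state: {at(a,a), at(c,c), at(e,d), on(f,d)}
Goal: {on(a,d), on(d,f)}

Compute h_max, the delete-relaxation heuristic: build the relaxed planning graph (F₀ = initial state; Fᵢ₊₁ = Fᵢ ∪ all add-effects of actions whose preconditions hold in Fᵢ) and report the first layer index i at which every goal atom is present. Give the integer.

F0 = init (4 atoms)
F1 = F0 ∪ {ready(a,a), ready(c,c), ready(d,d), ready(e,e), ready(f,f)}  (9 atoms)
F2 = F1 ∪ {at(d,d), at(e,e), at(f,f), on(a,a), on(a,c), on(a,d), on(a,e), on(a,f), on(c,a), on(c,c), on(c,d), on(c,e), on(c,f), on(d,a), on(d,c), on(d,d), on(d,e), on(d,f), on(e,a), on(e,c), on(e,d), on(e,e), on(e,f), on(f,a), on(f,c), on(f,e), on(f,f), ready(a,c), ready(a,d), ready(a,e), ready(a,f), ready(c,a), ready(c,d), ready(c,e), ready(c,f), ready(d,a), ready(d,c), ready(d,e), ready(d,f), ready(e,a), ready(e,c), ready(e,d), ready(e,f), ready(f,a), ready(f,c), ready(f,d), ready(f,e)}  (56 atoms)
goal ⊆ F2  ⇒  h_max = 2

2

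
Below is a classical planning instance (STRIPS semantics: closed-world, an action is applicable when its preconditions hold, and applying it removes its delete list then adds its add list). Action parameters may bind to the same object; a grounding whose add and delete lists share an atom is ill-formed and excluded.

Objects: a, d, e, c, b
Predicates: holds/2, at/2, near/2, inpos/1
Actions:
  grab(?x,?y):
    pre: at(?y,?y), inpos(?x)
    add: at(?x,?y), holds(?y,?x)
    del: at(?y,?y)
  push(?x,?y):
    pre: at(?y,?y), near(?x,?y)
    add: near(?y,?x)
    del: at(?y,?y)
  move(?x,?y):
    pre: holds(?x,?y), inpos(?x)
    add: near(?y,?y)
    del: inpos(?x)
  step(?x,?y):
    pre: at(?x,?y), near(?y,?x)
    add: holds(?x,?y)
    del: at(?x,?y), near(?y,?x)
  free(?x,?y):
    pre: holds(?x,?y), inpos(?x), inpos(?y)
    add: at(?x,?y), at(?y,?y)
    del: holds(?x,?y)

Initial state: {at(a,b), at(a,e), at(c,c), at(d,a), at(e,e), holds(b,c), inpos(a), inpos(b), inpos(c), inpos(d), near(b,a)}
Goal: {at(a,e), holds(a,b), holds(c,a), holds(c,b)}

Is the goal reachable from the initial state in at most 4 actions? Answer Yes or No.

Yes

1. grab(a,c)  →  {at(a,b), at(a,c), at(a,e), at(d,a), at(e,e), holds(b,c), holds(c,a), inpos(a), inpos(b), inpos(c), inpos(d), near(b,a)}
2. step(a,b)  →  {at(a,c), at(a,e), at(d,a), at(e,e), holds(a,b), holds(b,c), holds(c,a), inpos(a), inpos(b), inpos(c), inpos(d)}
3. free(b,c)  →  {at(a,c), at(a,e), at(b,c), at(c,c), at(d,a), at(e,e), holds(a,b), holds(c,a), inpos(a), inpos(b), inpos(c), inpos(d)}
4. grab(b,c)  →  {at(a,c), at(a,e), at(b,c), at(d,a), at(e,e), holds(a,b), holds(c,a), holds(c,b), inpos(a), inpos(b), inpos(c), inpos(d)}
optimal plan length = 4; 4 ≤ 4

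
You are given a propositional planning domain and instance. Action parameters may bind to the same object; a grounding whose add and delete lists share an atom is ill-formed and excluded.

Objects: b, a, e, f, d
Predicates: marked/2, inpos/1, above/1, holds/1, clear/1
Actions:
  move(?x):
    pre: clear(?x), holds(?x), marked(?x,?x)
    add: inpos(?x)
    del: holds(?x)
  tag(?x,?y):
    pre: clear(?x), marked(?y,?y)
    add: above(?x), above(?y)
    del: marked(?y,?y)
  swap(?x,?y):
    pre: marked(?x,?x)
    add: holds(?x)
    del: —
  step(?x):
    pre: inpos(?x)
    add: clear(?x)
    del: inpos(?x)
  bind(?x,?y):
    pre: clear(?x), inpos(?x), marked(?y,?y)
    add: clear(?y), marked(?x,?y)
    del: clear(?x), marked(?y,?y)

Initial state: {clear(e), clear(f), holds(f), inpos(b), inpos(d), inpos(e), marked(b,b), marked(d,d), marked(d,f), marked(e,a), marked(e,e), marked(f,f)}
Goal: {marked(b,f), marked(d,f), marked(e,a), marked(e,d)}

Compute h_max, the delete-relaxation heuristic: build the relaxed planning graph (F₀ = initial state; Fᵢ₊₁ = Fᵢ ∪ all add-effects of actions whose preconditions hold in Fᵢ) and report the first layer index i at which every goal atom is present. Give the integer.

2

F0 = init (12 atoms)
F1 = F0 ∪ {above(b), above(d), above(e), above(f), clear(b), clear(d), holds(b), holds(d), holds(e), inpos(f), marked(e,b), marked(e,d), marked(e,f)}  (25 atoms)
F2 = F1 ∪ {marked(b,d), marked(b,e), marked(b,f), marked(d,b), marked(d,e), marked(f,b), marked(f,d), marked(f,e)}  (33 atoms)
goal ⊆ F2  ⇒  h_max = 2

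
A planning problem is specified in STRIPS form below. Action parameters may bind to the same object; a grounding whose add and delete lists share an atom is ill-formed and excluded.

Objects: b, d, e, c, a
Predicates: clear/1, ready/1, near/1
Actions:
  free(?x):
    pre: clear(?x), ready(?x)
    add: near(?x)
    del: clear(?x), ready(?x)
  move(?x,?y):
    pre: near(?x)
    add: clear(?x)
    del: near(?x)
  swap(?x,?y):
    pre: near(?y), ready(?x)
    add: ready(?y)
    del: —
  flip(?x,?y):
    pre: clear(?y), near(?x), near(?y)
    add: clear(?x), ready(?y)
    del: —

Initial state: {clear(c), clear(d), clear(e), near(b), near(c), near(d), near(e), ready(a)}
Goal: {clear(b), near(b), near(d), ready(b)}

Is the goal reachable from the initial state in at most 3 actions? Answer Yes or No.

1. swap(a,b)  →  {clear(c), clear(d), clear(e), near(b), near(c), near(d), near(e), ready(a), ready(b)}
2. flip(b,d)  →  {clear(b), clear(c), clear(d), clear(e), near(b), near(c), near(d), near(e), ready(a), ready(b), ready(d)}
optimal plan length = 2; 2 ≤ 3

Yes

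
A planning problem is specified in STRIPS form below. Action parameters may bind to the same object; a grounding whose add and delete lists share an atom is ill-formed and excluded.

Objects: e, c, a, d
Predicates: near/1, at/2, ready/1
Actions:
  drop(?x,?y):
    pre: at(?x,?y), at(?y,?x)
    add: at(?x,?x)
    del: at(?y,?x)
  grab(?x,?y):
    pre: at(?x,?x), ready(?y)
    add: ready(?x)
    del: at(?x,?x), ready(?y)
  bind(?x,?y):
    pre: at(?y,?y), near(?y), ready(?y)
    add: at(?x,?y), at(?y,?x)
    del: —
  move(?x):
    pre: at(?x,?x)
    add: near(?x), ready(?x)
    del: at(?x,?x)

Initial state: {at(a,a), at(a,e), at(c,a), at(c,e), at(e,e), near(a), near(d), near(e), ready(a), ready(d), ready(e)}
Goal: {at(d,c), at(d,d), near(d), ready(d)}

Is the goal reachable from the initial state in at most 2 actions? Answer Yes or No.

No

1. bind(d,e)  →  {at(a,a), at(a,e), at(c,a), at(c,e), at(d,e), at(e,d), at(e,e), near(a), near(d), near(e), ready(a), ready(d), ready(e)}
2. drop(d,e)  →  {at(a,a), at(a,e), at(c,a), at(c,e), at(d,d), at(d,e), at(e,e), near(a), near(d), near(e), ready(a), ready(d), ready(e)}
3. bind(c,d)  →  {at(a,a), at(a,e), at(c,a), at(c,d), at(c,e), at(d,c), at(d,d), at(d,e), at(e,e), near(a), near(d), near(e), ready(a), ready(d), ready(e)}
optimal plan length = 3; 3 > 2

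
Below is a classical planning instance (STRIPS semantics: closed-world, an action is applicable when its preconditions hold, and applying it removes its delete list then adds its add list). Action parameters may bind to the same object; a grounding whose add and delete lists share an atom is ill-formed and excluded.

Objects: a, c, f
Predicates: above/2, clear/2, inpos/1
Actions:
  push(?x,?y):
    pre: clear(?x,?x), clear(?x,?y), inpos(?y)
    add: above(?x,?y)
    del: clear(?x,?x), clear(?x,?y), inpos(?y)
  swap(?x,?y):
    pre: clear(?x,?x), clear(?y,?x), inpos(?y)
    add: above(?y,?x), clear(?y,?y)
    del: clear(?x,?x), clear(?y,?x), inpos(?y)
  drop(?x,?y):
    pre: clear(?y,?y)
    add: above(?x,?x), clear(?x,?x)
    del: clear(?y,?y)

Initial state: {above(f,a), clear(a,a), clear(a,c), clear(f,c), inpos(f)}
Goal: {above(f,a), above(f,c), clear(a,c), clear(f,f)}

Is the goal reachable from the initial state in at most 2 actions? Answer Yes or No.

1. drop(c,a)  →  {above(c,c), above(f,a), clear(a,c), clear(c,c), clear(f,c), inpos(f)}
2. swap(c,f)  →  {above(c,c), above(f,a), above(f,c), clear(a,c), clear(f,f)}
optimal plan length = 2; 2 ≤ 2

Yes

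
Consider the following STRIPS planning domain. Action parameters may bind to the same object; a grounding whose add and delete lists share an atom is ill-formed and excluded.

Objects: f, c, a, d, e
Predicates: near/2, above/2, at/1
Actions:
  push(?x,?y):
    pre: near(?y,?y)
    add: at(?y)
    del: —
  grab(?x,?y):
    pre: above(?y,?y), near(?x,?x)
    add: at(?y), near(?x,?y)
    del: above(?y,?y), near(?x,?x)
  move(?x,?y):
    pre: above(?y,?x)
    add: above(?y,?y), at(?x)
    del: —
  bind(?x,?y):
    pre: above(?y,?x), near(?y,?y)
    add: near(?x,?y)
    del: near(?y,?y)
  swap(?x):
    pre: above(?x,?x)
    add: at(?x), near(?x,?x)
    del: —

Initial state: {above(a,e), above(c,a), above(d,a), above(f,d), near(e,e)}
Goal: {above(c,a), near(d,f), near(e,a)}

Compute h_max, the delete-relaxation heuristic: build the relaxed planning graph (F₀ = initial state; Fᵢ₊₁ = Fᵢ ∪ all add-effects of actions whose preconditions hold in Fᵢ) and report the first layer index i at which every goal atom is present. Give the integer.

3

F0 = init (5 atoms)
F1 = F0 ∪ {above(a,a), above(c,c), above(d,d), above(f,f), at(a), at(d), at(e)}  (12 atoms)
F2 = F1 ∪ {at(c), at(f), near(a,a), near(c,c), near(d,d), near(e,a), near(e,c), near(e,d), near(e,f), near(f,f)}  (22 atoms)
F3 = F2 ∪ {near(a,c), near(a,d), near(a,f), near(c,a), near(c,d), near(c,f), near(d,a), near(d,c), near(d,f), near(f,a), near(f,c), near(f,d)}  (34 atoms)
goal ⊆ F3  ⇒  h_max = 3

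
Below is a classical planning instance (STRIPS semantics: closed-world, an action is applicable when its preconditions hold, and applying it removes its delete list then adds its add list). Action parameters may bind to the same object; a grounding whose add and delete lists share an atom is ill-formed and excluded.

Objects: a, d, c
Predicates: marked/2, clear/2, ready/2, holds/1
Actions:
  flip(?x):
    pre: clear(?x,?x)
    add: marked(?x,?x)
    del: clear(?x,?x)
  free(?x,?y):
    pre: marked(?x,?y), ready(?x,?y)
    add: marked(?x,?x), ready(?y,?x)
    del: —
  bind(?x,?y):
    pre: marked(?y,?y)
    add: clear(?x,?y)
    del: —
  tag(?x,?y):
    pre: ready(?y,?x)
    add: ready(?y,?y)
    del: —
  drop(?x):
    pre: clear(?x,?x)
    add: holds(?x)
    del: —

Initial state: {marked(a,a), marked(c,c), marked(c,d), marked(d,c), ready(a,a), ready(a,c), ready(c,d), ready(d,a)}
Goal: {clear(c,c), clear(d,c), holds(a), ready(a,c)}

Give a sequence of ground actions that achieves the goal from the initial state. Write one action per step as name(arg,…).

1. bind(a,a)  →  {clear(a,a), marked(a,a), marked(c,c), marked(c,d), marked(d,c), ready(a,a), ready(a,c), ready(c,d), ready(d,a)}
2. bind(d,c)  →  {clear(a,a), clear(d,c), marked(a,a), marked(c,c), marked(c,d), marked(d,c), ready(a,a), ready(a,c), ready(c,d), ready(d,a)}
3. bind(c,c)  →  {clear(a,a), clear(c,c), clear(d,c), marked(a,a), marked(c,c), marked(c,d), marked(d,c), ready(a,a), ready(a,c), ready(c,d), ready(d,a)}
4. drop(a)  →  {clear(a,a), clear(c,c), clear(d,c), holds(a), marked(a,a), marked(c,c), marked(c,d), marked(d,c), ready(a,a), ready(a,c), ready(c,d), ready(d,a)}

bind(a,a); bind(d,c); bind(c,c); drop(a)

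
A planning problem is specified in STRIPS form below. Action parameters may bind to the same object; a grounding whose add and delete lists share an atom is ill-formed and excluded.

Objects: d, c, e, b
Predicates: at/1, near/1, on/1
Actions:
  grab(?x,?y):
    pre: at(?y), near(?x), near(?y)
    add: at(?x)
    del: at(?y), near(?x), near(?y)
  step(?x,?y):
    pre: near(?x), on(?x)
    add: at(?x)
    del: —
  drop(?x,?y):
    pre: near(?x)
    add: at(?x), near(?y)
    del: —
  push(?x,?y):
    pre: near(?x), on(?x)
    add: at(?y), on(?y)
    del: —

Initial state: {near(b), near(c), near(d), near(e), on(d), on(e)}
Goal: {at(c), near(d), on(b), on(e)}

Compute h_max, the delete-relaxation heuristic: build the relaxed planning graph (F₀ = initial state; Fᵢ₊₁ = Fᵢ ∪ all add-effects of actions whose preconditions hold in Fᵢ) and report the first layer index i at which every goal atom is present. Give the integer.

1

F0 = init (6 atoms)
F1 = F0 ∪ {at(b), at(c), at(d), at(e), on(b), on(c)}  (12 atoms)
goal ⊆ F1  ⇒  h_max = 1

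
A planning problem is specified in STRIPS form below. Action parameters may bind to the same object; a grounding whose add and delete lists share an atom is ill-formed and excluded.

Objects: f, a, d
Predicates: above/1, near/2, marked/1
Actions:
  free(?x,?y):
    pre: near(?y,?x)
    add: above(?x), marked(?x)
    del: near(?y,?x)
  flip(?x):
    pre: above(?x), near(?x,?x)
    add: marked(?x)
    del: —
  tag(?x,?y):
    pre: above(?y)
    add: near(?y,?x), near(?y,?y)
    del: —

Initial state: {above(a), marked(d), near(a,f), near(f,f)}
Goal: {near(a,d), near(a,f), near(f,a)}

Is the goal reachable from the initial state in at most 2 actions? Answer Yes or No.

No

1. free(f,f)  →  {above(a), above(f), marked(d), marked(f), near(a,f)}
2. tag(a,f)  →  {above(a), above(f), marked(d), marked(f), near(a,f), near(f,a), near(f,f)}
3. tag(d,a)  →  {above(a), above(f), marked(d), marked(f), near(a,a), near(a,d), near(a,f), near(f,a), near(f,f)}
optimal plan length = 3; 3 > 2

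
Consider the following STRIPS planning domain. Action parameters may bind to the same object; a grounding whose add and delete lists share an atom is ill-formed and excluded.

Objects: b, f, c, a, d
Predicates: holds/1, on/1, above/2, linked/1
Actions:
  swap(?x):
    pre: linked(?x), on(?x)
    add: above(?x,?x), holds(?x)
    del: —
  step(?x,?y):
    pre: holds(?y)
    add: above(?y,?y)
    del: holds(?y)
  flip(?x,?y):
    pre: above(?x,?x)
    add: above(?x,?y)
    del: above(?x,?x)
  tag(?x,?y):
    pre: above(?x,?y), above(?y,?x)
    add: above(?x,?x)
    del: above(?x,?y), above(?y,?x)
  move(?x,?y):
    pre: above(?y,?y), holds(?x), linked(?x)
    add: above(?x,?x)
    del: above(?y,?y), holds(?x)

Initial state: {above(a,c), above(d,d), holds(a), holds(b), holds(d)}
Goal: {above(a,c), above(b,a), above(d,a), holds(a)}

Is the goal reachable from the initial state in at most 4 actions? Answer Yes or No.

Yes

1. step(b,b)  →  {above(a,c), above(b,b), above(d,d), holds(a), holds(d)}
2. flip(b,a)  →  {above(a,c), above(b,a), above(d,d), holds(a), holds(d)}
3. flip(d,a)  →  {above(a,c), above(b,a), above(d,a), holds(a), holds(d)}
optimal plan length = 3; 3 ≤ 4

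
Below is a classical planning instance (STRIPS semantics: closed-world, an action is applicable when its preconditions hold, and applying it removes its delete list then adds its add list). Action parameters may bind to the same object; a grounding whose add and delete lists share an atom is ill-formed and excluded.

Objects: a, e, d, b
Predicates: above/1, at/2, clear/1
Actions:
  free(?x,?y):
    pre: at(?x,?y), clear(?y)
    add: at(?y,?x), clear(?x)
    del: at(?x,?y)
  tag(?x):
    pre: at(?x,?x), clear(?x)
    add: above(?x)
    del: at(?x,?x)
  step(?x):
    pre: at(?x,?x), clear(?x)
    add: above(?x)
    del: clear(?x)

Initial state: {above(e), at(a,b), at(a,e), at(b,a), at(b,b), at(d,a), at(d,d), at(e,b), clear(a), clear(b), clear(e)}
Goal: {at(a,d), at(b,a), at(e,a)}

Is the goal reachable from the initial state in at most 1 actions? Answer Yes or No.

1. free(a,e)  →  {above(e), at(a,b), at(b,a), at(b,b), at(d,a), at(d,d), at(e,a), at(e,b), clear(a), clear(b), clear(e)}
2. free(d,a)  →  {above(e), at(a,b), at(a,d), at(b,a), at(b,b), at(d,d), at(e,a), at(e,b), clear(a), clear(b), clear(d), clear(e)}
optimal plan length = 2; 2 > 1

No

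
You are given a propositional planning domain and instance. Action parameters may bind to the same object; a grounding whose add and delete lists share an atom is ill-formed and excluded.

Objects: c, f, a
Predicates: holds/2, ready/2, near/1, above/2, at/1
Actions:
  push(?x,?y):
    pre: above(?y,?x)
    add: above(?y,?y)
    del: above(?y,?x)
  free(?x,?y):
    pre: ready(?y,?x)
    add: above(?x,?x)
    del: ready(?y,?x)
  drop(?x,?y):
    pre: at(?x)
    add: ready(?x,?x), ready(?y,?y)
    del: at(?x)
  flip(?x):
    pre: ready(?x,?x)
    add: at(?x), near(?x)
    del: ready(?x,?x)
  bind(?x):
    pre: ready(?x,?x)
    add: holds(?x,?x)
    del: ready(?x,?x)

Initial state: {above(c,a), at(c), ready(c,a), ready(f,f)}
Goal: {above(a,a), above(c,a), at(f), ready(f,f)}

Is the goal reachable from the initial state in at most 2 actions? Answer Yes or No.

1. free(a,c)  →  {above(a,a), above(c,a), at(c), ready(f,f)}
2. flip(f)  →  {above(a,a), above(c,a), at(c), at(f), near(f)}
3. drop(c,f)  →  {above(a,a), above(c,a), at(f), near(f), ready(c,c), ready(f,f)}
optimal plan length = 3; 3 > 2

No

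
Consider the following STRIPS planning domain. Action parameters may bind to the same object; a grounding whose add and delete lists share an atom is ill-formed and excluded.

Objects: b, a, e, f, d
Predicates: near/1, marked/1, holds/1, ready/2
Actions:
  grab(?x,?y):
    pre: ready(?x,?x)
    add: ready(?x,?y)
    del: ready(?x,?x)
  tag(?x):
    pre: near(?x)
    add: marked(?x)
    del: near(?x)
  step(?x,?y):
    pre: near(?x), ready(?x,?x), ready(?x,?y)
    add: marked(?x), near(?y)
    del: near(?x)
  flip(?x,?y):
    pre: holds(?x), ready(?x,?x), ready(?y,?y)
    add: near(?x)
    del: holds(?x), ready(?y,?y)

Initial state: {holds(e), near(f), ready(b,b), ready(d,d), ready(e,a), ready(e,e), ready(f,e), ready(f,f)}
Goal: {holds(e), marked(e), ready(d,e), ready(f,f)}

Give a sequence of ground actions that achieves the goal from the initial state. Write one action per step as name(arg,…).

grab(d,e); step(f,e); tag(e)

1. grab(d,e)  →  {holds(e), near(f), ready(b,b), ready(d,e), ready(e,a), ready(e,e), ready(f,e), ready(f,f)}
2. step(f,e)  →  {holds(e), marked(f), near(e), ready(b,b), ready(d,e), ready(e,a), ready(e,e), ready(f,e), ready(f,f)}
3. tag(e)  →  {holds(e), marked(e), marked(f), ready(b,b), ready(d,e), ready(e,a), ready(e,e), ready(f,e), ready(f,f)}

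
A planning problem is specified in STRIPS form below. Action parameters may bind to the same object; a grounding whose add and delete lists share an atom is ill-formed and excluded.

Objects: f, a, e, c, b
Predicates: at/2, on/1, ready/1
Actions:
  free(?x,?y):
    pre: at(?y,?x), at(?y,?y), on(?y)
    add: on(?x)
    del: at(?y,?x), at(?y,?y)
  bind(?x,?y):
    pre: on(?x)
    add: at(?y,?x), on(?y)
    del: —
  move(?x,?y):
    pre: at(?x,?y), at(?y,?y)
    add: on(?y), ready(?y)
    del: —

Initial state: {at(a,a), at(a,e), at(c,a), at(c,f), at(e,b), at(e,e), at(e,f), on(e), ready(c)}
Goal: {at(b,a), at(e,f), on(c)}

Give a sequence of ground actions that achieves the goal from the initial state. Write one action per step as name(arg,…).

1. bind(e,a)  →  {at(a,a), at(a,e), at(c,a), at(c,f), at(e,b), at(e,e), at(e,f), on(a), on(e), ready(c)}
2. bind(a,c)  →  {at(a,a), at(a,e), at(c,a), at(c,f), at(e,b), at(e,e), at(e,f), on(a), on(c), on(e), ready(c)}
3. bind(a,b)  →  {at(a,a), at(a,e), at(b,a), at(c,a), at(c,f), at(e,b), at(e,e), at(e,f), on(a), on(b), on(c), on(e), ready(c)}

bind(e,a); bind(a,c); bind(a,b)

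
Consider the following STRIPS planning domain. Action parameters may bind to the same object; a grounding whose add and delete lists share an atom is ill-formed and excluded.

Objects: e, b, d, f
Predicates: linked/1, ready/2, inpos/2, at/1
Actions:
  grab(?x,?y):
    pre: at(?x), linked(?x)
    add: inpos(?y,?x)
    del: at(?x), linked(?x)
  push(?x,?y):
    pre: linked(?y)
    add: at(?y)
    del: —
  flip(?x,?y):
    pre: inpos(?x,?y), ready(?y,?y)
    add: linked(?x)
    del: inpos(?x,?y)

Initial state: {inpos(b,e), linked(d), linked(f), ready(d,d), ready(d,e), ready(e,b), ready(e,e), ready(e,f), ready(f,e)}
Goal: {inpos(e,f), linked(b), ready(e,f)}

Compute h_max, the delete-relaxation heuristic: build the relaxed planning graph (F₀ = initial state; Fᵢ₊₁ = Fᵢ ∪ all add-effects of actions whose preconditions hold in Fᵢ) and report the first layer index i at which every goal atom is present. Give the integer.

2

F0 = init (9 atoms)
F1 = F0 ∪ {at(d), at(f), linked(b)}  (12 atoms)
F2 = F1 ∪ {at(b), inpos(b,d), inpos(b,f), inpos(d,d), inpos(d,f), inpos(e,d), inpos(e,f), inpos(f,d), inpos(f,f)}  (21 atoms)
goal ⊆ F2  ⇒  h_max = 2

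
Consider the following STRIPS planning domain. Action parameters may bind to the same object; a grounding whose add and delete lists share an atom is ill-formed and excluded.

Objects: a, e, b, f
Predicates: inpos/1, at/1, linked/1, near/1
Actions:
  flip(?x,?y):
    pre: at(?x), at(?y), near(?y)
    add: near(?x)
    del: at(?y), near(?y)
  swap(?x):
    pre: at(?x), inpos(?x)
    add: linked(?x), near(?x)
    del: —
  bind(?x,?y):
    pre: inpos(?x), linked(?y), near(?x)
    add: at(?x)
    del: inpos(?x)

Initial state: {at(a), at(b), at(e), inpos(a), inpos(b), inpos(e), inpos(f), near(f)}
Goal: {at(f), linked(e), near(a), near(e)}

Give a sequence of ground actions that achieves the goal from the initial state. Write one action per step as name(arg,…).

1. swap(a)  →  {at(a), at(b), at(e), inpos(a), inpos(b), inpos(e), inpos(f), linked(a), near(a), near(f)}
2. swap(e)  →  {at(a), at(b), at(e), inpos(a), inpos(b), inpos(e), inpos(f), linked(a), linked(e), near(a), near(e), near(f)}
3. bind(f,a)  →  {at(a), at(b), at(e), at(f), inpos(a), inpos(b), inpos(e), linked(a), linked(e), near(a), near(e), near(f)}

swap(a); swap(e); bind(f,a)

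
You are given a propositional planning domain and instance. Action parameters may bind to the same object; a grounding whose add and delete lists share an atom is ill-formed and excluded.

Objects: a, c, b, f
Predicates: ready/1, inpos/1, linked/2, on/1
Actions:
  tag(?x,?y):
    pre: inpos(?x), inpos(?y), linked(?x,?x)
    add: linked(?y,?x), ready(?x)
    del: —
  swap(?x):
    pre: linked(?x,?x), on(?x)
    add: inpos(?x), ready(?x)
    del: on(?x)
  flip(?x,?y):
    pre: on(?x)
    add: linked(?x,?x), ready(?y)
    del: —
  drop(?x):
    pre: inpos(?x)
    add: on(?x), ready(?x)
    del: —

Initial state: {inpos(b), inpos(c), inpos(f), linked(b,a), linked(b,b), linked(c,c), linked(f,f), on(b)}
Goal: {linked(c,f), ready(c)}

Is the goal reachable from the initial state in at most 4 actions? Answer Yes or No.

Yes

1. tag(c,c)  →  {inpos(b), inpos(c), inpos(f), linked(b,a), linked(b,b), linked(c,c), linked(f,f), on(b), ready(c)}
2. tag(f,c)  →  {inpos(b), inpos(c), inpos(f), linked(b,a), linked(b,b), linked(c,c), linked(c,f), linked(f,f), on(b), ready(c), ready(f)}
optimal plan length = 2; 2 ≤ 4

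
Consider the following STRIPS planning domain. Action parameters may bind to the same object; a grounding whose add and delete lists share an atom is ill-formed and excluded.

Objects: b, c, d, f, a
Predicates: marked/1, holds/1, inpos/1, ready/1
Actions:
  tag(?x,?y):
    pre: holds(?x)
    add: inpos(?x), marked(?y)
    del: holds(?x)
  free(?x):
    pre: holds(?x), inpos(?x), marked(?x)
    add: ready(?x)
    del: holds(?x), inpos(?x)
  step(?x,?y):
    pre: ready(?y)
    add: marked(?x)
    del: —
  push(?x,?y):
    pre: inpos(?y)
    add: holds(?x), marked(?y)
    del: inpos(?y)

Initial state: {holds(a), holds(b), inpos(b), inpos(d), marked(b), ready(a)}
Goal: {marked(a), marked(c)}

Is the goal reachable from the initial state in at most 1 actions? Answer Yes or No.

1. tag(b,c)  →  {holds(a), inpos(b), inpos(d), marked(b), marked(c), ready(a)}
2. tag(a,a)  →  {inpos(a), inpos(b), inpos(d), marked(a), marked(b), marked(c), ready(a)}
optimal plan length = 2; 2 > 1

No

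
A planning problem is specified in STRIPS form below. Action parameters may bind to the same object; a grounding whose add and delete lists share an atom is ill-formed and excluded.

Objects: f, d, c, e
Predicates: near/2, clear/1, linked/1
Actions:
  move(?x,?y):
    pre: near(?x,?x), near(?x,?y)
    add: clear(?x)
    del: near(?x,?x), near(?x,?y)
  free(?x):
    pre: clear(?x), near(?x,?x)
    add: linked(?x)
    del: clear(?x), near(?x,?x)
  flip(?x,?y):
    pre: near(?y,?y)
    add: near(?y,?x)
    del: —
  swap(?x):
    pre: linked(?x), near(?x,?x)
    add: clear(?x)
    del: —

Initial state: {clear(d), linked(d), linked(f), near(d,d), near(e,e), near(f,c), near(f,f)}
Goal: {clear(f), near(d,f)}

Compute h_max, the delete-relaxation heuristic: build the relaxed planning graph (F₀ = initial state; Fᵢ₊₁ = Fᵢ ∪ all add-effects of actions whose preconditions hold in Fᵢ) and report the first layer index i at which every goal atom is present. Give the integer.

1

F0 = init (7 atoms)
F1 = F0 ∪ {clear(e), clear(f), near(d,c), near(d,e), near(d,f), near(e,c), near(e,d), near(e,f), near(f,d), near(f,e)}  (17 atoms)
goal ⊆ F1  ⇒  h_max = 1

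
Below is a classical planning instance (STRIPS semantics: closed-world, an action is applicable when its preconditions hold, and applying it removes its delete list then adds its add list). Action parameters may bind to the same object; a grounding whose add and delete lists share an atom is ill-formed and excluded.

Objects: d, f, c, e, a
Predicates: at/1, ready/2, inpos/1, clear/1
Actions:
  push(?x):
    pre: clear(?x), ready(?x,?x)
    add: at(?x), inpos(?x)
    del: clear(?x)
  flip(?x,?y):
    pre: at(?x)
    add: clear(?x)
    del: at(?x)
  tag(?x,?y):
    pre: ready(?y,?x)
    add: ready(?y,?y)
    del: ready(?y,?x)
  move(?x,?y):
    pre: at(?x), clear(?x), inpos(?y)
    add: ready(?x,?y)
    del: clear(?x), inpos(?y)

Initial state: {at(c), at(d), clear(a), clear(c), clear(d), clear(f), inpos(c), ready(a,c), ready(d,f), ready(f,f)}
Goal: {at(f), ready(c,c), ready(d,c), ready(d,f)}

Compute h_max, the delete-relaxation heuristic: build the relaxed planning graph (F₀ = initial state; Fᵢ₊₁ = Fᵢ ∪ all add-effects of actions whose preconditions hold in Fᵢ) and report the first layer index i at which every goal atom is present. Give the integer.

F0 = init (10 atoms)
F1 = F0 ∪ {at(f), inpos(f), ready(a,a), ready(c,c), ready(d,c), ready(d,d)}  (16 atoms)
goal ⊆ F1  ⇒  h_max = 1

1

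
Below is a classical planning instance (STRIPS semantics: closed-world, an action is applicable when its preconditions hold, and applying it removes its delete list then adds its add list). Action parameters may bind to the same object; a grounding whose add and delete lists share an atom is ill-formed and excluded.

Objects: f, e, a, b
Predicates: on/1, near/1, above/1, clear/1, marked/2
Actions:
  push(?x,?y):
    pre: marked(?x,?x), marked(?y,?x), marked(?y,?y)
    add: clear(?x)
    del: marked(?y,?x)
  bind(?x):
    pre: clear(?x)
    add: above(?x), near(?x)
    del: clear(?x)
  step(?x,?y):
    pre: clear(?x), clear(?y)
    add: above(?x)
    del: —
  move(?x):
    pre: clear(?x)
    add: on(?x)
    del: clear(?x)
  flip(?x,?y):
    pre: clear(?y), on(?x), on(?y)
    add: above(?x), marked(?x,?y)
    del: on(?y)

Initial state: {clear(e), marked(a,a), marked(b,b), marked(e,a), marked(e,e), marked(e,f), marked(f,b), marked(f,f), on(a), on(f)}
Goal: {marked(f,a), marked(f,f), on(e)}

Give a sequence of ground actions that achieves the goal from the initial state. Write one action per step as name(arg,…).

push(a,e); move(e); flip(f,a)

1. push(a,e)  →  {clear(a), clear(e), marked(a,a), marked(b,b), marked(e,e), marked(e,f), marked(f,b), marked(f,f), on(a), on(f)}
2. move(e)  →  {clear(a), marked(a,a), marked(b,b), marked(e,e), marked(e,f), marked(f,b), marked(f,f), on(a), on(e), on(f)}
3. flip(f,a)  →  {above(f), clear(a), marked(a,a), marked(b,b), marked(e,e), marked(e,f), marked(f,a), marked(f,b), marked(f,f), on(e), on(f)}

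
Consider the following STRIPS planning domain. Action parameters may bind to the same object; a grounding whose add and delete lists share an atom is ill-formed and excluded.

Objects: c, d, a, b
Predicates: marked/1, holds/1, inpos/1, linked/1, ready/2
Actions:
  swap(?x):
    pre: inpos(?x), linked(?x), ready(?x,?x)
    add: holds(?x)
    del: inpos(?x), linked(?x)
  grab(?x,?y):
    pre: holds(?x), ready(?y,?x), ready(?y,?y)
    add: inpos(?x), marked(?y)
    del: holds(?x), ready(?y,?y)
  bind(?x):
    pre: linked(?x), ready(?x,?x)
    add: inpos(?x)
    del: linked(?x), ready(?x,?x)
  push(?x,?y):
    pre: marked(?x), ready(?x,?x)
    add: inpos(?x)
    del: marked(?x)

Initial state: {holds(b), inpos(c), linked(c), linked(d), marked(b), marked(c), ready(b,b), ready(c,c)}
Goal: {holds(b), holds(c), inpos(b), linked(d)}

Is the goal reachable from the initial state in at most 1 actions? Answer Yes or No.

No

1. swap(c)  →  {holds(b), holds(c), linked(d), marked(b), marked(c), ready(b,b), ready(c,c)}
2. push(b,c)  →  {holds(b), holds(c), inpos(b), linked(d), marked(c), ready(b,b), ready(c,c)}
optimal plan length = 2; 2 > 1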